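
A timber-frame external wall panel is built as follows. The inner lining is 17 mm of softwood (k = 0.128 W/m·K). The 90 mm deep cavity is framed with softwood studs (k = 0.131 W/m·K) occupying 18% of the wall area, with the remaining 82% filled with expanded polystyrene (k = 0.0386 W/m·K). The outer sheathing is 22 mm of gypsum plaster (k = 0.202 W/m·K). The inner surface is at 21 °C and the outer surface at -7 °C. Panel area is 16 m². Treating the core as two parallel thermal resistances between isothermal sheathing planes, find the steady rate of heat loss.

Sheathing layers in series; stud and cavity paths in parallel between them.
R_inner = 0.017/(0.128×16) = 0.008301 K/W
R_stud  = 0.09/(0.131×0.18×16) = 0.2385 K/W
R_cav   = 0.09/(0.0386×0.82×16) = 0.1777 K/W
1/R_core = 1/R_stud + 1/R_cav → R_core = 0.1018 K/W
R_outer = 0.022/(0.202×16) = 0.006807 K/W
R_total = 0.117 K/W
Q = ΔT/R_total = 28/0.117

Q ≈ 239 W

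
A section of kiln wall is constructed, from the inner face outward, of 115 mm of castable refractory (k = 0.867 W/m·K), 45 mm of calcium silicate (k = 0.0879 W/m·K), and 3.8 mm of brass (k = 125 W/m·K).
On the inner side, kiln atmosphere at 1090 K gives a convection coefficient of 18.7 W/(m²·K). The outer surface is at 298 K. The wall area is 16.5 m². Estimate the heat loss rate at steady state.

Series thermal resistances:
R_inner film = 1/(h_i·A) = 1/(18.7×16.5) = 0.003241 K/W
R_castable refractory = L/(kA) = 0.115/(0.867×16.5) = 0.008039 K/W
R_calcium silicate = L/(kA) = 0.045/(0.0879×16.5) = 0.03103 K/W
R_brass = L/(kA) = 0.0038/(125×16.5) = 1.842×10^-6 K/W
R_total = 0.04231 K/W
Q = ΔT / R_total = 792 / 0.04231

Q ≈ 18700 W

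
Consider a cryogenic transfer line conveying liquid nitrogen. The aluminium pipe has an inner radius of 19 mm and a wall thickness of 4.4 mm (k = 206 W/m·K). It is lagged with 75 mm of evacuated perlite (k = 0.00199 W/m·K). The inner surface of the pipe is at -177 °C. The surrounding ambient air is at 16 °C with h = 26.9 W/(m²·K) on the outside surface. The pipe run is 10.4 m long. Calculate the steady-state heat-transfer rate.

Q ≈ 17.5 W

For a radial system each layer contributes R = ln(r_out/r_in)/(2πkL); films add R = 1/(hA).
R_aluminium pipe wall = ln(23.4/19)/(2π×206×10.4) = 1.547×10^-5 K/W
R_evacuated perlite = ln(98.4/23.4)/(2π×0.00199×10.4) = 11.05 K/W
R_outer film = 1/(h_o·2πr_oL) = 1/(26.9×2π×0.0984×10.4) = 0.005781 K/W
R_total = 11.05 K/W
Q = ΔT/R_total = 193/11.05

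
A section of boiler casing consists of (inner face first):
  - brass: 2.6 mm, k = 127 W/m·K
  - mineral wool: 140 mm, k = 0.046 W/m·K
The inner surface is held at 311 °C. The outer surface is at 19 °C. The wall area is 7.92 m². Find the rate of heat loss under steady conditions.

Q ≈ 760 W

Treating each layer as a thermal resistance in series:
R_brass = L/(kA) = 0.0026/(127×7.92) = 2.585×10^-6 K/W
R_mineral wool = L/(kA) = 0.14/(0.046×7.92) = 0.3843 K/W
R_total = 0.3843 K/W
Q = ΔT / R_total = 292 / 0.3843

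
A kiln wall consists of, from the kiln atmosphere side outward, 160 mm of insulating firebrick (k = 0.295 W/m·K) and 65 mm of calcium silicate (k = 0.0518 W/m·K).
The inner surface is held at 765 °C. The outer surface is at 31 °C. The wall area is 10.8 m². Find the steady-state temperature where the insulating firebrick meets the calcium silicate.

T ≈ 543 °C

Model the wall as resistances in series:
R_insulating firebrick = L/(kA) = 0.16/(0.295×10.8) = 0.05022 K/W
R_calcium silicate = L/(kA) = 0.065/(0.0518×10.8) = 0.1162 K/W
R_total = 0.1664 K/W;  Q = ΔT/R_total = 734/0.1664 = 4411 W
T_interface = T_inner − Q·ΣR(inner→interface) = 765 − 4410×0.05022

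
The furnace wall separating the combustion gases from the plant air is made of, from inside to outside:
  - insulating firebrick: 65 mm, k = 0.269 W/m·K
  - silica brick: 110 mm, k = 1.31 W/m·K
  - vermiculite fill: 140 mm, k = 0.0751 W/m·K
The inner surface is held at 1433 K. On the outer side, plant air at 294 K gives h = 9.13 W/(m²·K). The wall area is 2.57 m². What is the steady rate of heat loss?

Series thermal resistances:
R_insulating firebrick = L/(kA) = 0.065/(0.269×2.57) = 0.09402 K/W
R_silica brick = L/(kA) = 0.11/(1.31×2.57) = 0.03267 K/W
R_vermiculite fill = L/(kA) = 0.14/(0.0751×2.57) = 0.7254 K/W
R_outer film = 1/(h_o·A) = 1/(9.13×2.57) = 0.04262 K/W
R_total = 0.8947 K/W
Q = ΔT / R_total = 1139 / 0.8947

Q ≈ 1270 W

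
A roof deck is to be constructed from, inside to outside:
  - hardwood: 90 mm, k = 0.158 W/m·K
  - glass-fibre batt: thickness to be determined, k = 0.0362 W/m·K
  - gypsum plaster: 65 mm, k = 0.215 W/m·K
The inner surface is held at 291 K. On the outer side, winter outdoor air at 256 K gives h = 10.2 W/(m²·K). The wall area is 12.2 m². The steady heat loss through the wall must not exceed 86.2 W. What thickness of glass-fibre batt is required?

Using the resistance-network approach (series):
R_hardwood = L/(kA) = 0.09/(0.158×12.2) = 0.04669 K/W
R_gypsum plaster = L/(kA) = 0.065/(0.215×12.2) = 0.02478 K/W
R_outer film = 1/(h_o·A) = 1/(10.2×12.2) = 0.008036 K/W
Sum of the known resistances R_other = 0.07951 K/W
Required total resistance R_tot = ΔT/Q_allow = 35/86.2 = 0.406 K/W
R_glass-fibre batt = R_tot − R_other = 0.3265 K/W
L = R·k·A = 0.3265×0.0362×12.2

L ≈ 144 mm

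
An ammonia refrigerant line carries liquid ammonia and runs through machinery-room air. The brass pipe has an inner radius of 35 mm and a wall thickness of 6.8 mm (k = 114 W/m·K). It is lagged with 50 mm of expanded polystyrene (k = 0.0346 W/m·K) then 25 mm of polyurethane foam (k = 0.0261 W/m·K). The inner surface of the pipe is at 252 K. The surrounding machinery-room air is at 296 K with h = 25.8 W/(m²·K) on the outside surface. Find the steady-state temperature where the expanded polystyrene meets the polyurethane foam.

Treating each annulus and film as a series resistance:
R_brass pipe wall = ln(41.8/35)/(2π×114×1) = 2.479×10^-4 K/W
R_expanded polystyrene = ln(91.8/41.8)/(2π×0.0346×1) = 3.619 K/W
R_polyurethane foam = ln(116.8/91.8)/(2π×0.0261×1) = 1.469 K/W
R_outer film = 1/(h_o·2πr_oL) = 1/(25.8×2π×0.1168×1) = 0.05282 K/W
R_total = 5.141 K/W
Q = ΔT/R_total = 44/5.141
Q = 8.56 W/m
T_interface = T_inner + Q·ΣR(inner→interface) = 252 + 8.56×3.619

T ≈ 283 K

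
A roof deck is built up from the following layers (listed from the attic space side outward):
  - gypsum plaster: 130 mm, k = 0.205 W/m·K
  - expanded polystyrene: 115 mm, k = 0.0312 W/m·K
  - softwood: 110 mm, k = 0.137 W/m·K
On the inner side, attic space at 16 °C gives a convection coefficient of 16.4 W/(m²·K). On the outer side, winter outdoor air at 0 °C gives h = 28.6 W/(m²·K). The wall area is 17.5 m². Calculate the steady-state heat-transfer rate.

Treating each layer as a thermal resistance in series:
R_inner film = 1/(h_i·A) = 1/(16.4×17.5) = 0.003484 K/W
R_gypsum plaster = L/(kA) = 0.13/(0.205×17.5) = 0.03624 K/W
R_expanded polystyrene = L/(kA) = 0.115/(0.0312×17.5) = 0.2106 K/W
R_softwood = L/(kA) = 0.11/(0.137×17.5) = 0.04588 K/W
R_outer film = 1/(h_o·A) = 1/(28.6×17.5) = 0.001998 K/W
R_total = 0.2982 K/W
Q = ΔT / R_total = 16 / 0.2982

Q ≈ 53.7 W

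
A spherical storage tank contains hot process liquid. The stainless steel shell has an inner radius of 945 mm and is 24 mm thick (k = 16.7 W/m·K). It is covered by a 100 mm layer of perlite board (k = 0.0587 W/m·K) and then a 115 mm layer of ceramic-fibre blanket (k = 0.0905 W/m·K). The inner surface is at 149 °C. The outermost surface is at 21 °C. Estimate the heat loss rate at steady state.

Spherical conduction: R = (1/r_in − 1/r_out)/(4πk) per layer; series-sum.
R_stainless steel shell = (1/0.945 − 1/0.969)/(4π×16.7) = 1.249×10^-4 K/W
R_perlite board = (1/0.969 − 1/1.069)/(4π×0.0587) = 0.1309 K/W
R_ceramic-fibre blanket = (1/1.069 − 1/1.184)/(4π×0.0905) = 0.07989 K/W
R_total = 0.2109 K/W
Q = ΔT/R_total = 128/0.2109

Q ≈ 607 W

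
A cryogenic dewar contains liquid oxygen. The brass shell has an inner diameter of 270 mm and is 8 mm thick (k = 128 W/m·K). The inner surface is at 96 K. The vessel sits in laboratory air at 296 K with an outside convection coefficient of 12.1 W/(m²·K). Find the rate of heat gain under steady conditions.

Q ≈ 621 W

Each spherical layer contributes R = (1/r_i − 1/r_o)/(4πk):
R_brass shell = (1/0.135 − 1/0.143)/(4π×128) = 2.576×10^-4 K/W
R_outer film = 1/(h·4πr_o²) = 1/(12.1×4π×0.143²) = 0.3216 K/W
R_total = 0.3219 K/W
Q = ΔT/R_total = 200/0.3219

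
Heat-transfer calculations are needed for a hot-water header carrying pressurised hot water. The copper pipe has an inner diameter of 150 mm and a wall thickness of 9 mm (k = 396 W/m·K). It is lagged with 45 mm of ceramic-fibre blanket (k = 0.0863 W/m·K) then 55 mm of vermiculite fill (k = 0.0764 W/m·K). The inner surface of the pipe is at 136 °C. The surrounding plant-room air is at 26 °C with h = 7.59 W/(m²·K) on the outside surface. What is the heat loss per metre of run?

q′ ≈ 66.9 W/m

Treating each annulus and film as a series resistance:
R_copper pipe wall = ln(84/75)/(2π×396×1) = 4.555×10^-5 K/W
R_ceramic-fibre blanket = ln(129/84)/(2π×0.0863×1) = 0.7912 K/W
R_vermiculite fill = ln(184/129)/(2π×0.0764×1) = 0.7398 K/W
R_outer film = 1/(h_o·2πr_oL) = 1/(7.59×2π×0.184×1) = 0.114 K/W
R_total = 1.645 K/W
Q = ΔT/R_total = 110/1.645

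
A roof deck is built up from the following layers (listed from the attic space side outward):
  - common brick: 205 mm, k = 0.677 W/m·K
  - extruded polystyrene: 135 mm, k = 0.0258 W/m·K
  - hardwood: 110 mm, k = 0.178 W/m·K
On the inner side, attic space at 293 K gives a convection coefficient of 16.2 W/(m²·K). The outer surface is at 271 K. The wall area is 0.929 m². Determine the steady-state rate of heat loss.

Q ≈ 3.29 W

Thermal resistances in series:
R_inner film = 1/(h_i·A) = 1/(16.2×0.929) = 0.06645 K/W
R_common brick = L/(kA) = 0.205/(0.677×0.929) = 0.3259 K/W
R_extruded polystyrene = L/(kA) = 0.135/(0.0258×0.929) = 5.632 K/W
R_hardwood = L/(kA) = 0.11/(0.178×0.929) = 0.6652 K/W
R_total = 6.69 K/W
Q = ΔT / R_total = 22 / 6.69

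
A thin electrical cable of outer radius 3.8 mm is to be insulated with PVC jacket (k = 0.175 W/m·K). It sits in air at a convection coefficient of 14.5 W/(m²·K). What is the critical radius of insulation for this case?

r_cr ≈ 12.1 mm

For a cylinder r_cr = k/h = 0.175/14.5
r_cr = 12.1 mm; since the bare radius (3.8 mm) is below r_cr, adding a thin layer of insulation will *increase* heat loss.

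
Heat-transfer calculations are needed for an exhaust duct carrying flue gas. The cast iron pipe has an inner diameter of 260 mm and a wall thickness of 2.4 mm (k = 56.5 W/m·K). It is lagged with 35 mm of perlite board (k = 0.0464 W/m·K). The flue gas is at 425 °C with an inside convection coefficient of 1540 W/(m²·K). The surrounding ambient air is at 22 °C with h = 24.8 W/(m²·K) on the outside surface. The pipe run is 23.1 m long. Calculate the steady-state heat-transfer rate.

Q ≈ 11000 W

For a radial system each layer contributes R = ln(r_out/r_in)/(2πkL); films add R = 1/(hA).
R_inner film = 1/(h_i·2πr₁L) = 1/(1540×2π×0.13×23.1) = 3.441×10^-5 K/W
R_cast iron pipe wall = ln(132.4/130)/(2π×56.5×23.1) = 2.231×10^-6 K/W
R_perlite board = ln(167.4/132.4)/(2π×0.0464×23.1) = 0.03483 K/W
R_outer film = 1/(h_o·2πr_oL) = 1/(24.8×2π×0.1674×23.1) = 0.00166 K/W
R_total = 0.03653 K/W
Q = ΔT/R_total = 403/0.03653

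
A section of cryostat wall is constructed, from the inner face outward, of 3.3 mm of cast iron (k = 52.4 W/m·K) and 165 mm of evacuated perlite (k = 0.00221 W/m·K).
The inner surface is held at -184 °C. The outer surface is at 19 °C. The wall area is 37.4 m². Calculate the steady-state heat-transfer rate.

Using the resistance-network approach (series):
R_cast iron = L/(kA) = 0.0033/(52.4×37.4) = 1.684×10^-6 K/W
R_evacuated perlite = L/(kA) = 0.165/(0.00221×37.4) = 1.996 K/W
R_total = 1.996 K/W
Q = ΔT / R_total = 203 / 1.996

Q ≈ 102 W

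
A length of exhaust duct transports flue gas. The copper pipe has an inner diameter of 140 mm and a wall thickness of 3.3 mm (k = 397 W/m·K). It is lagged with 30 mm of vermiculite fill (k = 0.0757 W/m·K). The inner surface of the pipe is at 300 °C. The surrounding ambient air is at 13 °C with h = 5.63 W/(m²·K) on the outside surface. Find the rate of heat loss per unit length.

Treating each annulus and film as a series resistance:
R_copper pipe wall = ln(73.3/70)/(2π×397×1) = 1.847×10^-5 K/W
R_vermiculite fill = ln(103.3/73.3)/(2π×0.0757×1) = 0.7213 K/W
R_outer film = 1/(h_o·2πr_oL) = 1/(5.63×2π×0.1033×1) = 0.2737 K/W
R_total = 0.995 K/W
Q = ΔT/R_total = 287/0.995

q′ ≈ 288 W/m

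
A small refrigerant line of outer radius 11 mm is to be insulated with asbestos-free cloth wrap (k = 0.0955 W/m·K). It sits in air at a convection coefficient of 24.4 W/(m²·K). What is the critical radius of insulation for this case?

For a cylinder r_cr = k/h = 0.0955/24.4
r_cr = 3.91 mm; since the bare radius (11 mm) is above r_cr, any added insulation will reduce heat loss.

r_cr ≈ 3.91 mm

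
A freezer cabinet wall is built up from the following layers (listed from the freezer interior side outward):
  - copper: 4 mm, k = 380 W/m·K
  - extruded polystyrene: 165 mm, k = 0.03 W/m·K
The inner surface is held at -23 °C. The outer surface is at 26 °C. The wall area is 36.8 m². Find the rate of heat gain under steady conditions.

Series thermal resistances:
R_copper = L/(kA) = 0.004/(380×36.8) = 2.86×10^-7 K/W
R_extruded polystyrene = L/(kA) = 0.165/(0.03×36.8) = 0.1495 K/W
R_total = 0.1495 K/W
Q = ΔT / R_total = 49 / 0.1495

Q ≈ 328 W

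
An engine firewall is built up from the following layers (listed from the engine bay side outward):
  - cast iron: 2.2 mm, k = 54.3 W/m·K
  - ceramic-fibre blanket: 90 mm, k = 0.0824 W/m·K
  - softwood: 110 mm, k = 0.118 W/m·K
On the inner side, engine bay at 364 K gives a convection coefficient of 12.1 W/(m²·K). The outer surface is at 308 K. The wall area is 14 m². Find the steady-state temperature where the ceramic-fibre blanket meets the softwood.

T ≈ 333 K

Treating each layer as a thermal resistance in series:
R_inner film = 1/(h_i·A) = 1/(12.1×14) = 0.005903 K/W
R_cast iron = L/(kA) = 0.0022/(54.3×14) = 2.894×10^-6 K/W
R_ceramic-fibre blanket = L/(kA) = 0.09/(0.0824×14) = 0.07802 K/W
R_softwood = L/(kA) = 0.11/(0.118×14) = 0.06659 K/W
R_total = 0.1505 K/W;  Q = ΔT/R_total = 56/0.1505 = 372.1 W
T_interface = T_inner − Q·ΣR(inner→interface) = 364 − 372×0.08392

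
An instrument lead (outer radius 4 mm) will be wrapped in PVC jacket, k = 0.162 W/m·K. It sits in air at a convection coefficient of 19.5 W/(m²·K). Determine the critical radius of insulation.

r_cr ≈ 8.31 mm

For a cylinder r_cr = k/h = 0.162/19.5
r_cr = 8.31 mm; since the bare radius (4 mm) is below r_cr, adding a thin layer of insulation will *increase* heat loss.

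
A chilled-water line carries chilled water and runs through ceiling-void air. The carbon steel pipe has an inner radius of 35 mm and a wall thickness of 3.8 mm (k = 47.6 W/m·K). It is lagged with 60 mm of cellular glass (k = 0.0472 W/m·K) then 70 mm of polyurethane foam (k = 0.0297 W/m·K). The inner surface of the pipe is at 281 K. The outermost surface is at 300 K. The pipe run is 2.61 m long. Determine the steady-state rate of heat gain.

Q ≈ 8.23 W

Treating each annulus and film as a series resistance:
R_carbon steel pipe wall = ln(38.8/35)/(2π×47.6×2.61) = 1.32×10^-4 K/W
R_cellular glass = ln(98.8/38.8)/(2π×0.0472×2.61) = 1.208 K/W
R_polyurethane foam = ln(168.8/98.8)/(2π×0.0297×2.61) = 1.1 K/W
R_total = 2.307 K/W
Q = ΔT/R_total = 19/2.307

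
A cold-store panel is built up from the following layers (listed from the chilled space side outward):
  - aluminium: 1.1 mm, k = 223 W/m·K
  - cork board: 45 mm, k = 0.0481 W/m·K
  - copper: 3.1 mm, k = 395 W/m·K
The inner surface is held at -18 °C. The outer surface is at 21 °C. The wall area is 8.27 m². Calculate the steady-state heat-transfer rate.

Q ≈ 345 W

Model the wall as resistances in series:
R_aluminium = L/(kA) = 0.0011/(223×8.27) = 5.965×10^-7 K/W
R_cork board = L/(kA) = 0.045/(0.0481×8.27) = 0.1131 K/W
R_copper = L/(kA) = 0.0031/(395×8.27) = 9.49×10^-7 K/W
R_total = 0.1131 K/W
Q = ΔT / R_total = 39 / 0.1131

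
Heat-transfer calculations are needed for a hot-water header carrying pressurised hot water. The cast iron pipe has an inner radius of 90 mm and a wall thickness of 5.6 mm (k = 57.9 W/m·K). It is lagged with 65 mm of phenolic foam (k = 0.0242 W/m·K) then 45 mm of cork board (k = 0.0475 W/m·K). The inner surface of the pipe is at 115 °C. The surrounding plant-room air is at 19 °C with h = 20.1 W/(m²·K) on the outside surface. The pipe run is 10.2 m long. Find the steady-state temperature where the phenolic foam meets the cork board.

Per-layer cylindrical resistances, series-summed:
R_cast iron pipe wall = ln(95.6/90)/(2π×57.9×10.2) = 1.627×10^-5 K/W
R_phenolic foam = ln(160.6/95.6)/(2π×0.0242×10.2) = 0.3345 K/W
R_cork board = ln(205.6/160.6)/(2π×0.0475×10.2) = 0.08114 K/W
R_outer film = 1/(h_o·2πr_oL) = 1/(20.1×2π×0.2056×10.2) = 0.003776 K/W
R_total = 0.4194 K/W
Q = ΔT/R_total = 96/0.4194
Q = 229 W
T_interface = T_inner − Q·ΣR(inner→interface) = 115 − 229×0.3345

T ≈ 38.4 °C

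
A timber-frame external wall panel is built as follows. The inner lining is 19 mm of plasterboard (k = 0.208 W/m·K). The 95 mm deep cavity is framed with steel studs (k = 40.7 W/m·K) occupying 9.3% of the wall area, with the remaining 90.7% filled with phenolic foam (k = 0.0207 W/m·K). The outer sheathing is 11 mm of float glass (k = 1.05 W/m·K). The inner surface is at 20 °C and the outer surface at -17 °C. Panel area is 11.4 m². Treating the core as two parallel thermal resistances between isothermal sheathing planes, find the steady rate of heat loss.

Q ≈ 3330 W

Sheathing layers in series; stud and cavity paths in parallel between them.
R_inner = 0.019/(0.208×11.4) = 0.008013 K/W
R_stud  = 0.095/(40.7×0.093×11.4) = 0.002202 K/W
R_cav   = 0.095/(0.0207×0.907×11.4) = 0.4439 K/W
1/R_core = 1/R_stud + 1/R_cav → R_core = 0.002191 K/W
R_outer = 0.011/(1.05×11.4) = 9.19×10^-4 K/W
R_total = 0.01112 K/W
Q = ΔT/R_total = 37/0.01112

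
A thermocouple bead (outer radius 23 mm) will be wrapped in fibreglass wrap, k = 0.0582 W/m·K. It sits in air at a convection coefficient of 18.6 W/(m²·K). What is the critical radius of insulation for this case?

r_cr ≈ 6.26 mm

For a sphere r_cr = 2k/h = 2×0.0582/18.6
r_cr = 6.26 mm; since the bare radius (23 mm) is above r_cr, any added insulation will reduce heat loss.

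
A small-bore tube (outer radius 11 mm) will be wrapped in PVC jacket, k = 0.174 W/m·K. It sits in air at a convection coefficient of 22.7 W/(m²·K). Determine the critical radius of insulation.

r_cr ≈ 7.67 mm

For a cylinder r_cr = k/h = 0.174/22.7
r_cr = 7.67 mm; since the bare radius (11 mm) is above r_cr, any added insulation will reduce heat loss.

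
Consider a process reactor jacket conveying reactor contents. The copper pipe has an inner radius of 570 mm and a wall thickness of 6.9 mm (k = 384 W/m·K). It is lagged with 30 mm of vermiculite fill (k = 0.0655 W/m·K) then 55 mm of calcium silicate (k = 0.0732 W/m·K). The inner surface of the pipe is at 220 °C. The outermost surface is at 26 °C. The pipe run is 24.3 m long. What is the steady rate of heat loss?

Cylindrical conduction, so R = ln(r₂/r₁)/(2πkL) per layer, in series:
R_copper pipe wall = ln(576.9/570)/(2π×384×24.3) = 2.052×10^-7 K/W
R_vermiculite fill = ln(606.9/576.9)/(2π×0.0655×24.3) = 0.005069 K/W
R_calcium silicate = ln(661.9/606.9)/(2π×0.0732×24.3) = 0.007762 K/W
R_total = 0.01283 K/W
Q = ΔT/R_total = 194/0.01283

Q ≈ 15100 W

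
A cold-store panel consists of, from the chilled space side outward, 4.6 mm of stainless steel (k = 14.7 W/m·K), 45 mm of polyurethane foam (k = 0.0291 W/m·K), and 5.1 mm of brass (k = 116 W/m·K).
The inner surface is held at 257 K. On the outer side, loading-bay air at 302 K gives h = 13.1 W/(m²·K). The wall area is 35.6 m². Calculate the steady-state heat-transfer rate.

Thermal resistances in series:
R_stainless steel = L/(kA) = 0.0046/(14.7×35.6) = 8.79×10^-6 K/W
R_polyurethane foam = L/(kA) = 0.045/(0.0291×35.6) = 0.04344 K/W
R_brass = L/(kA) = 0.0051/(116×35.6) = 1.235×10^-6 K/W
R_outer film = 1/(h_o·A) = 1/(13.1×35.6) = 0.002144 K/W
R_total = 0.04559 K/W
Q = ΔT / R_total = 45 / 0.04559

Q ≈ 987 W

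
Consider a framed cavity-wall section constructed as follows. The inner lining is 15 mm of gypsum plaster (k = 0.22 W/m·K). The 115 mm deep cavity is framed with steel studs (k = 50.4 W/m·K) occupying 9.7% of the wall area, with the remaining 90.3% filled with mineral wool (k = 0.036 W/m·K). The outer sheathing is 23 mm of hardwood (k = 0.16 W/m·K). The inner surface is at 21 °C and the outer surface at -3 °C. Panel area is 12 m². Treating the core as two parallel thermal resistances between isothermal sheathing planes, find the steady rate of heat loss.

Q ≈ 1220 W

Sheathing layers in series; stud and cavity paths in parallel between them.
R_inner = 0.015/(0.22×12) = 0.005682 K/W
R_stud  = 0.115/(50.4×0.097×12) = 0.00196 K/W
R_cav   = 0.115/(0.036×0.903×12) = 0.2948 K/W
1/R_core = 1/R_stud + 1/R_cav → R_core = 0.001947 K/W
R_outer = 0.023/(0.16×12) = 0.01198 K/W
R_total = 0.01961 K/W
Q = ΔT/R_total = 24/0.01961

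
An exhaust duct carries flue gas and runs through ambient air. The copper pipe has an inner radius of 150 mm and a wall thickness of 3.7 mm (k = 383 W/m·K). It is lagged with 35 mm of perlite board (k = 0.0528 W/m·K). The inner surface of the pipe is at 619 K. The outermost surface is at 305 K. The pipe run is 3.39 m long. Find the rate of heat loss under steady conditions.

Q ≈ 1720 W

Per-layer cylindrical resistances, series-summed:
R_copper pipe wall = ln(153.7/150)/(2π×383×3.39) = 2.987×10^-6 K/W
R_perlite board = ln(188.7/153.7)/(2π×0.0528×3.39) = 0.1824 K/W
R_total = 0.1824 K/W
Q = ΔT/R_total = 314/0.1824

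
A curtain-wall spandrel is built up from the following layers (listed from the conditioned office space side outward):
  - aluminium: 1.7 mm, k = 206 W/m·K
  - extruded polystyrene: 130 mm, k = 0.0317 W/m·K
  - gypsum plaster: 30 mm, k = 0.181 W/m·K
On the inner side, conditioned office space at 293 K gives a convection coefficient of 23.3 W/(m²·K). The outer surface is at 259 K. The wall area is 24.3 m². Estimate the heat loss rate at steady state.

Treating each layer as a thermal resistance in series:
R_inner film = 1/(h_i·A) = 1/(23.3×24.3) = 0.001766 K/W
R_aluminium = L/(kA) = 0.0017/(206×24.3) = 3.396×10^-7 K/W
R_extruded polystyrene = L/(kA) = 0.13/(0.0317×24.3) = 0.1688 K/W
R_gypsum plaster = L/(kA) = 0.03/(0.181×24.3) = 0.006821 K/W
R_total = 0.1774 K/W
Q = ΔT / R_total = 34 / 0.1774

Q ≈ 192 W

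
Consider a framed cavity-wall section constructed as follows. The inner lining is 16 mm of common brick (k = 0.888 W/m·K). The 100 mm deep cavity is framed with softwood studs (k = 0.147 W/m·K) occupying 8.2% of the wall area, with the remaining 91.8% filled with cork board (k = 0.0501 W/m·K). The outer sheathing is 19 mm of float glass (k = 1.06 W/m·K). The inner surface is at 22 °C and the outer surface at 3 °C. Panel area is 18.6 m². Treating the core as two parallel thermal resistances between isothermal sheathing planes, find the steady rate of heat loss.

Sheathing layers in series; stud and cavity paths in parallel between them.
R_inner = 0.016/(0.888×18.6) = 9.687×10^-4 K/W
R_stud  = 0.1/(0.147×0.082×18.6) = 0.446 K/W
R_cav   = 0.1/(0.0501×0.918×18.6) = 0.1169 K/W
1/R_core = 1/R_stud + 1/R_cav → R_core = 0.09262 K/W
R_outer = 0.019/(1.06×18.6) = 9.637×10^-4 K/W
R_total = 0.09455 K/W
Q = ΔT/R_total = 19/0.09455

Q ≈ 201 W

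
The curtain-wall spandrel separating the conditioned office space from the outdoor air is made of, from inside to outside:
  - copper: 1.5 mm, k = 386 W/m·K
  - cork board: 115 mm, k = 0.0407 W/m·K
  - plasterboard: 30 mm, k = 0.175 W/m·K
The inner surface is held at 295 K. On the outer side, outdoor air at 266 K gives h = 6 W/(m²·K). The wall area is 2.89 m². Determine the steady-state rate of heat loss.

Model the wall as resistances in series:
R_copper = L/(kA) = 0.0015/(386×2.89) = 1.345×10^-6 K/W
R_cork board = L/(kA) = 0.115/(0.0407×2.89) = 0.9777 K/W
R_plasterboard = L/(kA) = 0.03/(0.175×2.89) = 0.05932 K/W
R_outer film = 1/(h_o·A) = 1/(6×2.89) = 0.05767 K/W
R_total = 1.095 K/W
Q = ΔT / R_total = 29 / 1.095

Q ≈ 26.5 W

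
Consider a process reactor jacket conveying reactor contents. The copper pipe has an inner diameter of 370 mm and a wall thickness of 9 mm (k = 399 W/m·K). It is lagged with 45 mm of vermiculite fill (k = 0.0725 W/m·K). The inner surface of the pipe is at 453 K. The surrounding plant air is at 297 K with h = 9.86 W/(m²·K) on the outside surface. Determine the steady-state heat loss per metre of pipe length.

For a radial system each layer contributes R = ln(r_out/r_in)/(2πkL); films add R = 1/(hA).
R_copper pipe wall = ln(194/185)/(2π×399×1) = 1.895×10^-5 K/W
R_vermiculite fill = ln(239/194)/(2π×0.0725×1) = 0.4579 K/W
R_outer film = 1/(h_o·2πr_oL) = 1/(9.86×2π×0.239×1) = 0.06754 K/W
R_total = 0.5255 K/W
Q = ΔT/R_total = 156/0.5255

q′ ≈ 297 W/m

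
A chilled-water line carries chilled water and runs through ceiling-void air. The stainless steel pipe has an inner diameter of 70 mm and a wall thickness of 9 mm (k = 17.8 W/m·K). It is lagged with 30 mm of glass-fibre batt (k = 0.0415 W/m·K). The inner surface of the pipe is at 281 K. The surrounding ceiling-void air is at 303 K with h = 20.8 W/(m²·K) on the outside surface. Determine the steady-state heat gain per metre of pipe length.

q′ ≈ 10.5 W/m

Per-layer cylindrical resistances, series-summed:
R_stainless steel pipe wall = ln(44/35)/(2π×17.8×1) = 0.002046 K/W
R_glass-fibre batt = ln(74/44)/(2π×0.0415×1) = 1.994 K/W
R_outer film = 1/(h_o·2πr_oL) = 1/(20.8×2π×0.074×1) = 0.1034 K/W
R_total = 2.099 K/W
Q = ΔT/R_total = 22/2.099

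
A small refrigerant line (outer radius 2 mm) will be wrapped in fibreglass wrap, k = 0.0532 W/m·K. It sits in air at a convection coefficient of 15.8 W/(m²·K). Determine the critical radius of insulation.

r_cr ≈ 3.37 mm

For a cylinder r_cr = k/h = 0.0532/15.8
r_cr = 3.37 mm; since the bare radius (2 mm) is below r_cr, adding a thin layer of insulation will *increase* heat loss.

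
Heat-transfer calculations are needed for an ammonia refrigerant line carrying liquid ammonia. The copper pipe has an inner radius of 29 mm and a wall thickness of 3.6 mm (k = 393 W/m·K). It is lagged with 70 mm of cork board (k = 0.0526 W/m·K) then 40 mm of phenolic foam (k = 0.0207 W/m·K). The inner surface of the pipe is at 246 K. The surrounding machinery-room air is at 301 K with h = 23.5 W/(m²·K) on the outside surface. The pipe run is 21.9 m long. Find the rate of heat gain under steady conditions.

Cylindrical conduction, so R = ln(r₂/r₁)/(2πkL) per layer, in series:
R_copper pipe wall = ln(32.6/29)/(2π×393×21.9) = 2.164×10^-6 K/W
R_cork board = ln(102.6/32.6)/(2π×0.0526×21.9) = 0.1584 K/W
R_phenolic foam = ln(142.6/102.6)/(2π×0.0207×21.9) = 0.1156 K/W
R_outer film = 1/(h_o·2πr_oL) = 1/(23.5×2π×0.1426×21.9) = 0.002169 K/W
R_total = 0.2762 K/W
Q = ΔT/R_total = 55/0.2762

Q ≈ 199 W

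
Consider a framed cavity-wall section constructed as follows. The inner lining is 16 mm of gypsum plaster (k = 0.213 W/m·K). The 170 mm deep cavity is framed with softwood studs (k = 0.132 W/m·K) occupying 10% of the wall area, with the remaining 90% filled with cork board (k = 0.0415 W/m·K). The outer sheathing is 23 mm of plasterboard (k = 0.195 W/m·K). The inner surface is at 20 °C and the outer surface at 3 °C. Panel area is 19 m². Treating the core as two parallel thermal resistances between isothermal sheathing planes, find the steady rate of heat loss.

Q ≈ 90.8 W

Sheathing layers in series; stud and cavity paths in parallel between them.
R_inner = 0.016/(0.213×19) = 0.003954 K/W
R_stud  = 0.17/(0.132×0.1×19) = 0.6778 K/W
R_cav   = 0.17/(0.0415×0.9×19) = 0.2396 K/W
1/R_core = 1/R_stud + 1/R_cav → R_core = 0.177 K/W
R_outer = 0.023/(0.195×19) = 0.006208 K/W
R_total = 0.1872 K/W
Q = ΔT/R_total = 17/0.1872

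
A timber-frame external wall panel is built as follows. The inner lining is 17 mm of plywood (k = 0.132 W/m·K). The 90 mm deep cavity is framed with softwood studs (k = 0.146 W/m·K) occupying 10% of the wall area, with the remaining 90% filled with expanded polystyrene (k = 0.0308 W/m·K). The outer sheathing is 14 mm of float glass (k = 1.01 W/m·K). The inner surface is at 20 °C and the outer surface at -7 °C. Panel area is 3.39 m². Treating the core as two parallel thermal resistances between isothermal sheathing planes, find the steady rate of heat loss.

Q ≈ 40.3 W

Sheathing layers in series; stud and cavity paths in parallel between them.
R_inner = 0.017/(0.132×3.39) = 0.03799 K/W
R_stud  = 0.09/(0.146×0.1×3.39) = 1.818 K/W
R_cav   = 0.09/(0.0308×0.9×3.39) = 0.9577 K/W
1/R_core = 1/R_stud + 1/R_cav → R_core = 0.6273 K/W
R_outer = 0.014/(1.01×3.39) = 0.004089 K/W
R_total = 0.6694 K/W
Q = ΔT/R_total = 27/0.6694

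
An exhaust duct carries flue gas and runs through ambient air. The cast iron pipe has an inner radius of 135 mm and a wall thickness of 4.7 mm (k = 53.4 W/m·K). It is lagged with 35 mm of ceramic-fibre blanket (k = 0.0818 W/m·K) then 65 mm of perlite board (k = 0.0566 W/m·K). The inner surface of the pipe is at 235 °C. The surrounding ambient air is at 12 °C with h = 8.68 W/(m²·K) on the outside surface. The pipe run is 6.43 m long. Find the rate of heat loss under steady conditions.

Q ≈ 1020 W

Per-layer cylindrical resistances, series-summed:
R_cast iron pipe wall = ln(139.7/135)/(2π×53.4×6.43) = 1.586×10^-5 K/W
R_ceramic-fibre blanket = ln(174.7/139.7)/(2π×0.0818×6.43) = 0.06765 K/W
R_perlite board = ln(239.7/174.7)/(2π×0.0566×6.43) = 0.1383 K/W
R_outer film = 1/(h_o·2πr_oL) = 1/(8.68×2π×0.2397×6.43) = 0.0119 K/W
R_total = 0.2179 K/W
Q = ΔT/R_total = 223/0.2179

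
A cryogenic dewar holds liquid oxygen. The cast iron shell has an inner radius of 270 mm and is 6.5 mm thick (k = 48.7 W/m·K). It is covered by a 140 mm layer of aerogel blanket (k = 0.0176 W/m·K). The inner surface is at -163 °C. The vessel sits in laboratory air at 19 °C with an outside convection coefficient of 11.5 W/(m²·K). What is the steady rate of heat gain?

Radial (spherical) resistances in series:
R_cast iron shell = (1/0.27 − 1/0.2765)/(4π×48.7) = 1.423×10^-4 K/W
R_aerogel blanket = (1/0.2765 − 1/0.4165)/(4π×0.0176) = 5.497 K/W
R_outer film = 1/(h·4πr_o²) = 1/(11.5×4π×0.4165²) = 0.03989 K/W
R_total = 5.537 K/W
Q = ΔT/R_total = 182/5.537

Q ≈ 32.9 W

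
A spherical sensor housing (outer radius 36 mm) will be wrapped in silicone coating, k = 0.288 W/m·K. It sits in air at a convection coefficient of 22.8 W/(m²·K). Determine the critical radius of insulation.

For a sphere r_cr = 2k/h = 2×0.288/22.8
r_cr = 25.3 mm; since the bare radius (36 mm) is above r_cr, any added insulation will reduce heat loss.

r_cr ≈ 25.3 mm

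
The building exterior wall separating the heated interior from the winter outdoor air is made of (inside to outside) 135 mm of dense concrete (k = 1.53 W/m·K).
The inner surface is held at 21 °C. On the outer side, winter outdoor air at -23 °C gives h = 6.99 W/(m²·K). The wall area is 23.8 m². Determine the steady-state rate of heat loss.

Q ≈ 4530 W

Treating each layer as a thermal resistance in series:
R_dense concrete = L/(kA) = 0.135/(1.53×23.8) = 0.003707 K/W
R_outer film = 1/(h_o·A) = 1/(6.99×23.8) = 0.006011 K/W
R_total = 0.009718 K/W
Q = ΔT / R_total = 44 / 0.009718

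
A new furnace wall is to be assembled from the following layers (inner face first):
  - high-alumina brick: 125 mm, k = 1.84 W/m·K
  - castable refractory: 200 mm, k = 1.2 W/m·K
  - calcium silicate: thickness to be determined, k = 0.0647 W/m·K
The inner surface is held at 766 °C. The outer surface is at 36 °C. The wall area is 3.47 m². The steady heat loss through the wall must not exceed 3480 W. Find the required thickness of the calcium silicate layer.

L ≈ 31.9 mm

Model the wall as resistances in series:
R_high-alumina brick = L/(kA) = 0.125/(1.84×3.47) = 0.01958 K/W
R_castable refractory = L/(kA) = 0.2/(1.2×3.47) = 0.04803 K/W
Sum of the known resistances R_other = 0.06761 K/W
Required total resistance R_tot = ΔT/Q_allow = 730/3480 = 0.2098 K/W
R_calcium silicate = R_tot − R_other = 0.1422 K/W
L = R·k·A = 0.1422×0.0647×3.47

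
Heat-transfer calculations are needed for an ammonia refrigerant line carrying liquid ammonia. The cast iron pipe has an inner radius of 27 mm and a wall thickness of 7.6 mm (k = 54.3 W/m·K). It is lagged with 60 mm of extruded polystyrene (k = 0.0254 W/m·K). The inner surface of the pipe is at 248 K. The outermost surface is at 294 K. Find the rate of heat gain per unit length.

q′ ≈ 7.3 W/m

For a radial system each layer contributes R = ln(r_out/r_in)/(2πkL); films add R = 1/(hA).
R_cast iron pipe wall = ln(34.6/27)/(2π×54.3×1) = 7.269×10^-4 K/W
R_extruded polystyrene = ln(94.6/34.6)/(2π×0.0254×1) = 6.302 K/W
R_total = 6.303 K/W
Q = ΔT/R_total = 46/6.303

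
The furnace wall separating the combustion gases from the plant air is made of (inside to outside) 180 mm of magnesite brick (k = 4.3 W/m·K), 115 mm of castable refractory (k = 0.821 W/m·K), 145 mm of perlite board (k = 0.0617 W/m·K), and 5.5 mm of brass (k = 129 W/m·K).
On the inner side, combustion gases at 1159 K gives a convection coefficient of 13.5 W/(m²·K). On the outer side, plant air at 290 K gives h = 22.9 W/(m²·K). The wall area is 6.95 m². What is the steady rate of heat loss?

Q ≈ 2280 W

Model the wall as resistances in series:
R_inner film = 1/(h_i·A) = 1/(13.5×6.95) = 0.01066 K/W
R_magnesite brick = L/(kA) = 0.18/(4.3×6.95) = 0.006023 K/W
R_castable refractory = L/(kA) = 0.115/(0.821×6.95) = 0.02015 K/W
R_perlite board = L/(kA) = 0.145/(0.0617×6.95) = 0.3381 K/W
R_brass = L/(kA) = 0.0055/(129×6.95) = 6.135×10^-6 K/W
R_outer film = 1/(h_o·A) = 1/(22.9×6.95) = 0.006283 K/W
R_total = 0.3813 K/W
Q = ΔT / R_total = 869 / 0.3813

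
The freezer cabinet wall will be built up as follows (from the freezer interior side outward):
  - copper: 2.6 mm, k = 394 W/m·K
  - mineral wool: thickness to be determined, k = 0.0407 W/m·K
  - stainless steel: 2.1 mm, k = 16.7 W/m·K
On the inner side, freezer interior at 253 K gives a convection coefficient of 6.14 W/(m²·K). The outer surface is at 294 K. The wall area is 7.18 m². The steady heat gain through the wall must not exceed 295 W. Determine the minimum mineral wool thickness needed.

L ≈ 34 mm

Model the wall as resistances in series:
R_inner film = 1/(h_i·A) = 1/(6.14×7.18) = 0.02268 K/W
R_copper = L/(kA) = 0.0026/(394×7.18) = 9.191×10^-7 K/W
R_stainless steel = L/(kA) = 0.0021/(16.7×7.18) = 1.751×10^-5 K/W
Sum of the known resistances R_other = 0.0227 K/W
Required total resistance R_tot = ΔT/Q_allow = 41/295 = 0.139 K/W
R_mineral wool = R_tot − R_other = 0.1163 K/W
L = R·k·A = 0.1163×0.0407×7.18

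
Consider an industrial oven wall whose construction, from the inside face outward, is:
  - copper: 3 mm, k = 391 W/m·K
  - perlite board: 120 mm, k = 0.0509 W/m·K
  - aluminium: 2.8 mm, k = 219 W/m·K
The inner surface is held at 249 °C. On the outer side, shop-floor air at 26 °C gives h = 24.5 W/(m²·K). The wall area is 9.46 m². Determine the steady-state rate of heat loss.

Using the resistance-network approach (series):
R_copper = L/(kA) = 0.003/(391×9.46) = 8.111×10^-7 K/W
R_perlite board = L/(kA) = 0.12/(0.0509×9.46) = 0.2492 K/W
R_aluminium = L/(kA) = 0.0028/(219×9.46) = 1.352×10^-6 K/W
R_outer film = 1/(h_o·A) = 1/(24.5×9.46) = 0.004315 K/W
R_total = 0.2535 K/W
Q = ΔT / R_total = 223 / 0.2535

Q ≈ 880 W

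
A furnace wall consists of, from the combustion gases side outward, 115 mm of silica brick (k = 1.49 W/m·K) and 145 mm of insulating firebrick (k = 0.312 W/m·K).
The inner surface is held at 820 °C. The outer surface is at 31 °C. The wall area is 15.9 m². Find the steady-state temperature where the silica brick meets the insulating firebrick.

T ≈ 708 °C

Series thermal resistances:
R_silica brick = L/(kA) = 0.115/(1.49×15.9) = 0.004854 K/W
R_insulating firebrick = L/(kA) = 0.145/(0.312×15.9) = 0.02923 K/W
R_total = 0.03408 K/W;  Q = ΔT/R_total = 789/0.03408 = 23150 W
T_interface = T_inner − Q·ΣR(inner→interface) = 820 − 23100×0.004854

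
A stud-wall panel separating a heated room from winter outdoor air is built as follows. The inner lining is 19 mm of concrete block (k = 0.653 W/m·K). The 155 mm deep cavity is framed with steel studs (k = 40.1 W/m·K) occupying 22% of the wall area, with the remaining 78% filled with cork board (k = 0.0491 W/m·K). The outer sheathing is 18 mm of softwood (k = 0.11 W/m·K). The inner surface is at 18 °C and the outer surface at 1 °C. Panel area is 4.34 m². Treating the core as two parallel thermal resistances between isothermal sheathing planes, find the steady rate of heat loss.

Sheathing layers in series; stud and cavity paths in parallel between them.
R_inner = 0.019/(0.653×4.34) = 0.006704 K/W
R_stud  = 0.155/(40.1×0.22×4.34) = 0.004048 K/W
R_cav   = 0.155/(0.0491×0.78×4.34) = 0.9325 K/W
1/R_core = 1/R_stud + 1/R_cav → R_core = 0.004031 K/W
R_outer = 0.018/(0.11×4.34) = 0.0377 K/W
R_total = 0.04844 K/W
Q = ΔT/R_total = 17/0.04844

Q ≈ 351 W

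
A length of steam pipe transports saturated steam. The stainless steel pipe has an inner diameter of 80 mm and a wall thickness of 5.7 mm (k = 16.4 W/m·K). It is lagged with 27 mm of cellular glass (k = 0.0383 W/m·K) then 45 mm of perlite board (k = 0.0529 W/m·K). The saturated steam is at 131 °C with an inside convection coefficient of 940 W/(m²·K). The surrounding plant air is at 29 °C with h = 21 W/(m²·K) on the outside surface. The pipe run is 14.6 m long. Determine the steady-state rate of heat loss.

Q ≈ 432 W

Radial resistances (cylindrical: R_cond = ln(r_o/r_i)/(2πkL), R_conv = 1/(h·2πrL)):
R_inner film = 1/(h_i·2πr₁L) = 1/(940×2π×0.04×14.6) = 2.899×10^-4 K/W
R_stainless steel pipe wall = ln(45.7/40)/(2π×16.4×14.6) = 8.855×10^-5 K/W
R_cellular glass = ln(72.7/45.7)/(2π×0.0383×14.6) = 0.1321 K/W
R_perlite board = ln(117.7/72.7)/(2π×0.0529×14.6) = 0.09928 K/W
R_outer film = 1/(h_o·2πr_oL) = 1/(21×2π×0.1177×14.6) = 0.00441 K/W
R_total = 0.2362 K/W
Q = ΔT/R_total = 102/0.2362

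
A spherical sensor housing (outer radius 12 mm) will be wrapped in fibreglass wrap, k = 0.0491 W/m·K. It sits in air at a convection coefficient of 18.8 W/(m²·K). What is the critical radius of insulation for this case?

For a sphere r_cr = 2k/h = 2×0.0491/18.8
r_cr = 5.22 mm; since the bare radius (12 mm) is above r_cr, any added insulation will reduce heat loss.

r_cr ≈ 5.22 mm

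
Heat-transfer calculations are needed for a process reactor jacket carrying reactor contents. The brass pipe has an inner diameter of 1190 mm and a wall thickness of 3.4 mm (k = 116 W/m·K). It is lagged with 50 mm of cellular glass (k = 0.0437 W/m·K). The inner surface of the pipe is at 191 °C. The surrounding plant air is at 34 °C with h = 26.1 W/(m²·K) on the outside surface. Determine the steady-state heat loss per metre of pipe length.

Radial resistances (cylindrical: R_cond = ln(r_o/r_i)/(2πkL), R_conv = 1/(h·2πrL)):
R_brass pipe wall = ln(598.4/595)/(2π×116×1) = 7.818×10^-6 K/W
R_cellular glass = ln(648.4/598.4)/(2π×0.0437×1) = 0.2923 K/W
R_outer film = 1/(h_o·2πr_oL) = 1/(26.1×2π×0.6484×1) = 0.009405 K/W
R_total = 0.3017 K/W
Q = ΔT/R_total = 157/0.3017

q′ ≈ 520 W/m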